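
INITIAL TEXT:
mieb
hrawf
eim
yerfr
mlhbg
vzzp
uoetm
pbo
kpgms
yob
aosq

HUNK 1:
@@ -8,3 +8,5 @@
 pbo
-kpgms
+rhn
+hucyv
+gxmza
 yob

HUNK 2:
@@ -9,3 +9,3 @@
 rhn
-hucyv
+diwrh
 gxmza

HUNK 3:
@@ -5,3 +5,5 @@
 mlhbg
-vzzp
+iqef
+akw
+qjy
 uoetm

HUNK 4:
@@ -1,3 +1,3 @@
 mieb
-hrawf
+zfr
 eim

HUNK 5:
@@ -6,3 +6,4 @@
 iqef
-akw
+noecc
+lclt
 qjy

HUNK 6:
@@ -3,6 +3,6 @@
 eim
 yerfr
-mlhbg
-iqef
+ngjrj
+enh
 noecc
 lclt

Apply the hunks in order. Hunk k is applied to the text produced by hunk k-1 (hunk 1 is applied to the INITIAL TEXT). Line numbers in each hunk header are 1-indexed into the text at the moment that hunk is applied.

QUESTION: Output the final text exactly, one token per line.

Hunk 1: at line 8 remove [kpgms] add [rhn,hucyv,gxmza] -> 13 lines: mieb hrawf eim yerfr mlhbg vzzp uoetm pbo rhn hucyv gxmza yob aosq
Hunk 2: at line 9 remove [hucyv] add [diwrh] -> 13 lines: mieb hrawf eim yerfr mlhbg vzzp uoetm pbo rhn diwrh gxmza yob aosq
Hunk 3: at line 5 remove [vzzp] add [iqef,akw,qjy] -> 15 lines: mieb hrawf eim yerfr mlhbg iqef akw qjy uoetm pbo rhn diwrh gxmza yob aosq
Hunk 4: at line 1 remove [hrawf] add [zfr] -> 15 lines: mieb zfr eim yerfr mlhbg iqef akw qjy uoetm pbo rhn diwrh gxmza yob aosq
Hunk 5: at line 6 remove [akw] add [noecc,lclt] -> 16 lines: mieb zfr eim yerfr mlhbg iqef noecc lclt qjy uoetm pbo rhn diwrh gxmza yob aosq
Hunk 6: at line 3 remove [mlhbg,iqef] add [ngjrj,enh] -> 16 lines: mieb zfr eim yerfr ngjrj enh noecc lclt qjy uoetm pbo rhn diwrh gxmza yob aosq

Answer: mieb
zfr
eim
yerfr
ngjrj
enh
noecc
lclt
qjy
uoetm
pbo
rhn
diwrh
gxmza
yob
aosq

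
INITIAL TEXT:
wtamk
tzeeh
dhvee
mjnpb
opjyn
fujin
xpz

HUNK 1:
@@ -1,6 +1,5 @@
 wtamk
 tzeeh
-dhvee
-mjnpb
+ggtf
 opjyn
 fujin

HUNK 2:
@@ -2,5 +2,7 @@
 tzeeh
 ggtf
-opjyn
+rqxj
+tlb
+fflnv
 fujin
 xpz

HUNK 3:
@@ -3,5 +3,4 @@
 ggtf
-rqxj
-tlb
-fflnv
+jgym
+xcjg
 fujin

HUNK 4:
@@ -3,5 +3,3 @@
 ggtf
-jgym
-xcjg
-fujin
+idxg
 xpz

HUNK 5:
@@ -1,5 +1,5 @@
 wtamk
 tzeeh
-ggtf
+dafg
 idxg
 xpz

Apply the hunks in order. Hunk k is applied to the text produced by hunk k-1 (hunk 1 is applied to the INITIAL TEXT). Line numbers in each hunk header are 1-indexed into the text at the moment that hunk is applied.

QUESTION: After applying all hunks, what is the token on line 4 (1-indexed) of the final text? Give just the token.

Answer: idxg

Derivation:
Hunk 1: at line 1 remove [dhvee,mjnpb] add [ggtf] -> 6 lines: wtamk tzeeh ggtf opjyn fujin xpz
Hunk 2: at line 2 remove [opjyn] add [rqxj,tlb,fflnv] -> 8 lines: wtamk tzeeh ggtf rqxj tlb fflnv fujin xpz
Hunk 3: at line 3 remove [rqxj,tlb,fflnv] add [jgym,xcjg] -> 7 lines: wtamk tzeeh ggtf jgym xcjg fujin xpz
Hunk 4: at line 3 remove [jgym,xcjg,fujin] add [idxg] -> 5 lines: wtamk tzeeh ggtf idxg xpz
Hunk 5: at line 1 remove [ggtf] add [dafg] -> 5 lines: wtamk tzeeh dafg idxg xpz
Final line 4: idxg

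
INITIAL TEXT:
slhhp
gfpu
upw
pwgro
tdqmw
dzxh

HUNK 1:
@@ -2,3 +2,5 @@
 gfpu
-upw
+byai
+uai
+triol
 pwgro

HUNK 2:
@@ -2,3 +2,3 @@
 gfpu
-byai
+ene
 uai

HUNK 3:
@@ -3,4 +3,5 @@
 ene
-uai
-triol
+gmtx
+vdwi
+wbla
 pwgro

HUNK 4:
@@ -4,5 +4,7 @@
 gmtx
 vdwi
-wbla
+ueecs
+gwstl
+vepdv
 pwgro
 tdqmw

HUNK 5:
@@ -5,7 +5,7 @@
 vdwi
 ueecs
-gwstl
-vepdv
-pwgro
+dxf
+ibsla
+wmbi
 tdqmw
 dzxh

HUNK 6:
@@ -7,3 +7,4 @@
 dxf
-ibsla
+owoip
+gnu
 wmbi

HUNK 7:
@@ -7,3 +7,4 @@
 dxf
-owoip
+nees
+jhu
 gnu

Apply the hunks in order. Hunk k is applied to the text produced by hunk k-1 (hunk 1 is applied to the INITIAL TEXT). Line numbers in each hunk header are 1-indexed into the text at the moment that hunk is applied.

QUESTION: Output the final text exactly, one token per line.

Answer: slhhp
gfpu
ene
gmtx
vdwi
ueecs
dxf
nees
jhu
gnu
wmbi
tdqmw
dzxh

Derivation:
Hunk 1: at line 2 remove [upw] add [byai,uai,triol] -> 8 lines: slhhp gfpu byai uai triol pwgro tdqmw dzxh
Hunk 2: at line 2 remove [byai] add [ene] -> 8 lines: slhhp gfpu ene uai triol pwgro tdqmw dzxh
Hunk 3: at line 3 remove [uai,triol] add [gmtx,vdwi,wbla] -> 9 lines: slhhp gfpu ene gmtx vdwi wbla pwgro tdqmw dzxh
Hunk 4: at line 4 remove [wbla] add [ueecs,gwstl,vepdv] -> 11 lines: slhhp gfpu ene gmtx vdwi ueecs gwstl vepdv pwgro tdqmw dzxh
Hunk 5: at line 5 remove [gwstl,vepdv,pwgro] add [dxf,ibsla,wmbi] -> 11 lines: slhhp gfpu ene gmtx vdwi ueecs dxf ibsla wmbi tdqmw dzxh
Hunk 6: at line 7 remove [ibsla] add [owoip,gnu] -> 12 lines: slhhp gfpu ene gmtx vdwi ueecs dxf owoip gnu wmbi tdqmw dzxh
Hunk 7: at line 7 remove [owoip] add [nees,jhu] -> 13 lines: slhhp gfpu ene gmtx vdwi ueecs dxf nees jhu gnu wmbi tdqmw dzxh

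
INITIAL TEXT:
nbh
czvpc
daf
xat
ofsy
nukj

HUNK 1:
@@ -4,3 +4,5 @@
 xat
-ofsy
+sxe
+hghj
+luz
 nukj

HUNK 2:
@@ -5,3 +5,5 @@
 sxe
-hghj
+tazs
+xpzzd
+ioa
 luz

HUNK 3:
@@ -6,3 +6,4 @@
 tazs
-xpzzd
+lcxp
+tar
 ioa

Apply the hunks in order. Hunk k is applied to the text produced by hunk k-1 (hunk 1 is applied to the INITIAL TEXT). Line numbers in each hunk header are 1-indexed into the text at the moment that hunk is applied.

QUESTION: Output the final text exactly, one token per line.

Hunk 1: at line 4 remove [ofsy] add [sxe,hghj,luz] -> 8 lines: nbh czvpc daf xat sxe hghj luz nukj
Hunk 2: at line 5 remove [hghj] add [tazs,xpzzd,ioa] -> 10 lines: nbh czvpc daf xat sxe tazs xpzzd ioa luz nukj
Hunk 3: at line 6 remove [xpzzd] add [lcxp,tar] -> 11 lines: nbh czvpc daf xat sxe tazs lcxp tar ioa luz nukj

Answer: nbh
czvpc
daf
xat
sxe
tazs
lcxp
tar
ioa
luz
nukj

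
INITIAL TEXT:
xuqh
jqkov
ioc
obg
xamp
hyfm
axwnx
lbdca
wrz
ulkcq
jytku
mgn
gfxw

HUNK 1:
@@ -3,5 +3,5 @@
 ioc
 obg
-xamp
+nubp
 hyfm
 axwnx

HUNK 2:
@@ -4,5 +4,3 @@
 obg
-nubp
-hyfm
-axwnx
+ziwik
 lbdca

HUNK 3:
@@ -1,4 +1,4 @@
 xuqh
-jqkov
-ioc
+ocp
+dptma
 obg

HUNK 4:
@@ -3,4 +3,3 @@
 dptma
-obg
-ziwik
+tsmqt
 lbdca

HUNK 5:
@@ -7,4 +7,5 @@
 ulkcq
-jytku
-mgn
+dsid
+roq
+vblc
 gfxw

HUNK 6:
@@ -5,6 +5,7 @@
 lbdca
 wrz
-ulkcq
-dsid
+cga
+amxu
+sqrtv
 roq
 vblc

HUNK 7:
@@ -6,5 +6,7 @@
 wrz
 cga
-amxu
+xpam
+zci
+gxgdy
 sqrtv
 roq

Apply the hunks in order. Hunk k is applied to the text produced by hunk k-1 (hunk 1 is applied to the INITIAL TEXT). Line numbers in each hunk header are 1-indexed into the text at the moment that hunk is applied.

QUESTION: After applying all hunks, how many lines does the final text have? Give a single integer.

Answer: 14

Derivation:
Hunk 1: at line 3 remove [xamp] add [nubp] -> 13 lines: xuqh jqkov ioc obg nubp hyfm axwnx lbdca wrz ulkcq jytku mgn gfxw
Hunk 2: at line 4 remove [nubp,hyfm,axwnx] add [ziwik] -> 11 lines: xuqh jqkov ioc obg ziwik lbdca wrz ulkcq jytku mgn gfxw
Hunk 3: at line 1 remove [jqkov,ioc] add [ocp,dptma] -> 11 lines: xuqh ocp dptma obg ziwik lbdca wrz ulkcq jytku mgn gfxw
Hunk 4: at line 3 remove [obg,ziwik] add [tsmqt] -> 10 lines: xuqh ocp dptma tsmqt lbdca wrz ulkcq jytku mgn gfxw
Hunk 5: at line 7 remove [jytku,mgn] add [dsid,roq,vblc] -> 11 lines: xuqh ocp dptma tsmqt lbdca wrz ulkcq dsid roq vblc gfxw
Hunk 6: at line 5 remove [ulkcq,dsid] add [cga,amxu,sqrtv] -> 12 lines: xuqh ocp dptma tsmqt lbdca wrz cga amxu sqrtv roq vblc gfxw
Hunk 7: at line 6 remove [amxu] add [xpam,zci,gxgdy] -> 14 lines: xuqh ocp dptma tsmqt lbdca wrz cga xpam zci gxgdy sqrtv roq vblc gfxw
Final line count: 14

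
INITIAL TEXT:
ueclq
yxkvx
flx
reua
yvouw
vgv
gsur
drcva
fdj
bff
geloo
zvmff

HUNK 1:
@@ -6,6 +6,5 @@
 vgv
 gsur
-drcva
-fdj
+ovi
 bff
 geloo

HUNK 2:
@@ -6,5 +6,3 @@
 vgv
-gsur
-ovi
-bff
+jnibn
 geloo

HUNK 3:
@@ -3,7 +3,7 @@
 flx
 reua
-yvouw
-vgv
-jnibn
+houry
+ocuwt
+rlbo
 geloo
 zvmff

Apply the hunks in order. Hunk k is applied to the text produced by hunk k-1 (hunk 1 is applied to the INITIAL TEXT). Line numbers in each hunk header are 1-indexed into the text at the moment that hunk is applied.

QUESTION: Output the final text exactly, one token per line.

Answer: ueclq
yxkvx
flx
reua
houry
ocuwt
rlbo
geloo
zvmff

Derivation:
Hunk 1: at line 6 remove [drcva,fdj] add [ovi] -> 11 lines: ueclq yxkvx flx reua yvouw vgv gsur ovi bff geloo zvmff
Hunk 2: at line 6 remove [gsur,ovi,bff] add [jnibn] -> 9 lines: ueclq yxkvx flx reua yvouw vgv jnibn geloo zvmff
Hunk 3: at line 3 remove [yvouw,vgv,jnibn] add [houry,ocuwt,rlbo] -> 9 lines: ueclq yxkvx flx reua houry ocuwt rlbo geloo zvmff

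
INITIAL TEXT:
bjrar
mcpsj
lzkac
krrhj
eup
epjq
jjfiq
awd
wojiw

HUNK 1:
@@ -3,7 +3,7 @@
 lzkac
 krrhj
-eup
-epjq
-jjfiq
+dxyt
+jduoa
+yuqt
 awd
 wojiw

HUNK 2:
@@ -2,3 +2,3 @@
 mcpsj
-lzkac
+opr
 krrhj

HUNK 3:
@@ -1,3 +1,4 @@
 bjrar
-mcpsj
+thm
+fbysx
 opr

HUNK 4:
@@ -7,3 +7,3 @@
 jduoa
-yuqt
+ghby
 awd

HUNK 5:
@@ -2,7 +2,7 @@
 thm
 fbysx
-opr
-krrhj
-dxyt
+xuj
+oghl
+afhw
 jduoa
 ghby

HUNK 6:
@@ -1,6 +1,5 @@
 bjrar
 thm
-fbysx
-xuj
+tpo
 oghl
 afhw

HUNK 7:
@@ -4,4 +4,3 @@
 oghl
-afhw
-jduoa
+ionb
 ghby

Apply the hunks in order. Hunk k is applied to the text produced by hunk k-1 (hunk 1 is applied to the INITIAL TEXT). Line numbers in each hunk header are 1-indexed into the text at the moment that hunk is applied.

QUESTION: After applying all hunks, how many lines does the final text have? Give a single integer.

Hunk 1: at line 3 remove [eup,epjq,jjfiq] add [dxyt,jduoa,yuqt] -> 9 lines: bjrar mcpsj lzkac krrhj dxyt jduoa yuqt awd wojiw
Hunk 2: at line 2 remove [lzkac] add [opr] -> 9 lines: bjrar mcpsj opr krrhj dxyt jduoa yuqt awd wojiw
Hunk 3: at line 1 remove [mcpsj] add [thm,fbysx] -> 10 lines: bjrar thm fbysx opr krrhj dxyt jduoa yuqt awd wojiw
Hunk 4: at line 7 remove [yuqt] add [ghby] -> 10 lines: bjrar thm fbysx opr krrhj dxyt jduoa ghby awd wojiw
Hunk 5: at line 2 remove [opr,krrhj,dxyt] add [xuj,oghl,afhw] -> 10 lines: bjrar thm fbysx xuj oghl afhw jduoa ghby awd wojiw
Hunk 6: at line 1 remove [fbysx,xuj] add [tpo] -> 9 lines: bjrar thm tpo oghl afhw jduoa ghby awd wojiw
Hunk 7: at line 4 remove [afhw,jduoa] add [ionb] -> 8 lines: bjrar thm tpo oghl ionb ghby awd wojiw
Final line count: 8

Answer: 8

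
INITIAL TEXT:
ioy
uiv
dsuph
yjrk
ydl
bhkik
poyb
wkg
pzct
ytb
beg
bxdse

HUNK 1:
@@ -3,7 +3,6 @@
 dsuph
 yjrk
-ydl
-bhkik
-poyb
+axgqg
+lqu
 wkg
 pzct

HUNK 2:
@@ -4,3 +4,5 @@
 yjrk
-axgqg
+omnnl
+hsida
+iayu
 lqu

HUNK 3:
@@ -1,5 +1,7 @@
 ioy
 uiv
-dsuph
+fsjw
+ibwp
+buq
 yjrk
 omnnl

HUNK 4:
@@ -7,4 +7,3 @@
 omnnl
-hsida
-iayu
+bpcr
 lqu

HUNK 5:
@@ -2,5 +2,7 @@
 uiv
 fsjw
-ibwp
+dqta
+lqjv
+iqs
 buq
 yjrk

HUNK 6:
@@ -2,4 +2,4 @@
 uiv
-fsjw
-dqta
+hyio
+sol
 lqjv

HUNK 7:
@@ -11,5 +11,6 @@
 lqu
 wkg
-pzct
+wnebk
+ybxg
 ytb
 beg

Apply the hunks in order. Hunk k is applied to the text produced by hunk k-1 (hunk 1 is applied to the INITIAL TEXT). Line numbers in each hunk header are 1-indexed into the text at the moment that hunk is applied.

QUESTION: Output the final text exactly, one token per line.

Answer: ioy
uiv
hyio
sol
lqjv
iqs
buq
yjrk
omnnl
bpcr
lqu
wkg
wnebk
ybxg
ytb
beg
bxdse

Derivation:
Hunk 1: at line 3 remove [ydl,bhkik,poyb] add [axgqg,lqu] -> 11 lines: ioy uiv dsuph yjrk axgqg lqu wkg pzct ytb beg bxdse
Hunk 2: at line 4 remove [axgqg] add [omnnl,hsida,iayu] -> 13 lines: ioy uiv dsuph yjrk omnnl hsida iayu lqu wkg pzct ytb beg bxdse
Hunk 3: at line 1 remove [dsuph] add [fsjw,ibwp,buq] -> 15 lines: ioy uiv fsjw ibwp buq yjrk omnnl hsida iayu lqu wkg pzct ytb beg bxdse
Hunk 4: at line 7 remove [hsida,iayu] add [bpcr] -> 14 lines: ioy uiv fsjw ibwp buq yjrk omnnl bpcr lqu wkg pzct ytb beg bxdse
Hunk 5: at line 2 remove [ibwp] add [dqta,lqjv,iqs] -> 16 lines: ioy uiv fsjw dqta lqjv iqs buq yjrk omnnl bpcr lqu wkg pzct ytb beg bxdse
Hunk 6: at line 2 remove [fsjw,dqta] add [hyio,sol] -> 16 lines: ioy uiv hyio sol lqjv iqs buq yjrk omnnl bpcr lqu wkg pzct ytb beg bxdse
Hunk 7: at line 11 remove [pzct] add [wnebk,ybxg] -> 17 lines: ioy uiv hyio sol lqjv iqs buq yjrk omnnl bpcr lqu wkg wnebk ybxg ytb beg bxdse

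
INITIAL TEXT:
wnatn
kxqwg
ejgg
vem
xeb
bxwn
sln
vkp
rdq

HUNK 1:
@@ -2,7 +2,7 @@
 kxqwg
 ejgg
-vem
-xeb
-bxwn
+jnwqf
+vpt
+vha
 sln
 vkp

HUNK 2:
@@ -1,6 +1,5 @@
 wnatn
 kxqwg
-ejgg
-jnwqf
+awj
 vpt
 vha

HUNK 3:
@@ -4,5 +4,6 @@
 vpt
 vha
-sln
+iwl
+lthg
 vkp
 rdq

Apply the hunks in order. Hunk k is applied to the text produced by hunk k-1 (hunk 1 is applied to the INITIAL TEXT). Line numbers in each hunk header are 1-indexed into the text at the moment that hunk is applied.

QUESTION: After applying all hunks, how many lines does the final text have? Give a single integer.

Hunk 1: at line 2 remove [vem,xeb,bxwn] add [jnwqf,vpt,vha] -> 9 lines: wnatn kxqwg ejgg jnwqf vpt vha sln vkp rdq
Hunk 2: at line 1 remove [ejgg,jnwqf] add [awj] -> 8 lines: wnatn kxqwg awj vpt vha sln vkp rdq
Hunk 3: at line 4 remove [sln] add [iwl,lthg] -> 9 lines: wnatn kxqwg awj vpt vha iwl lthg vkp rdq
Final line count: 9

Answer: 9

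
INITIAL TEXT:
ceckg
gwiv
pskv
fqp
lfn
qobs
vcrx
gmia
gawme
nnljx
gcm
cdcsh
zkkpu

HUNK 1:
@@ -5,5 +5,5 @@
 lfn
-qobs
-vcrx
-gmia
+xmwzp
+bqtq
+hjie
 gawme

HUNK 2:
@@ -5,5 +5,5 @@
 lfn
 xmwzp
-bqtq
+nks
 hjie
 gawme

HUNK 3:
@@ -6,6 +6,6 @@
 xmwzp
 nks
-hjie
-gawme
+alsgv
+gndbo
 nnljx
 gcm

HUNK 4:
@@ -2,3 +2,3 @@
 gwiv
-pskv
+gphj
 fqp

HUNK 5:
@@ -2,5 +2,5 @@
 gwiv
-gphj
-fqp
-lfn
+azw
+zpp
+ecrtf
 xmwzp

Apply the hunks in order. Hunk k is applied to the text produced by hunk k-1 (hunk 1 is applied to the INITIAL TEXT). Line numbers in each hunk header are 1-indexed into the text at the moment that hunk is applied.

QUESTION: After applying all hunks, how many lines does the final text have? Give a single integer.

Answer: 13

Derivation:
Hunk 1: at line 5 remove [qobs,vcrx,gmia] add [xmwzp,bqtq,hjie] -> 13 lines: ceckg gwiv pskv fqp lfn xmwzp bqtq hjie gawme nnljx gcm cdcsh zkkpu
Hunk 2: at line 5 remove [bqtq] add [nks] -> 13 lines: ceckg gwiv pskv fqp lfn xmwzp nks hjie gawme nnljx gcm cdcsh zkkpu
Hunk 3: at line 6 remove [hjie,gawme] add [alsgv,gndbo] -> 13 lines: ceckg gwiv pskv fqp lfn xmwzp nks alsgv gndbo nnljx gcm cdcsh zkkpu
Hunk 4: at line 2 remove [pskv] add [gphj] -> 13 lines: ceckg gwiv gphj fqp lfn xmwzp nks alsgv gndbo nnljx gcm cdcsh zkkpu
Hunk 5: at line 2 remove [gphj,fqp,lfn] add [azw,zpp,ecrtf] -> 13 lines: ceckg gwiv azw zpp ecrtf xmwzp nks alsgv gndbo nnljx gcm cdcsh zkkpu
Final line count: 13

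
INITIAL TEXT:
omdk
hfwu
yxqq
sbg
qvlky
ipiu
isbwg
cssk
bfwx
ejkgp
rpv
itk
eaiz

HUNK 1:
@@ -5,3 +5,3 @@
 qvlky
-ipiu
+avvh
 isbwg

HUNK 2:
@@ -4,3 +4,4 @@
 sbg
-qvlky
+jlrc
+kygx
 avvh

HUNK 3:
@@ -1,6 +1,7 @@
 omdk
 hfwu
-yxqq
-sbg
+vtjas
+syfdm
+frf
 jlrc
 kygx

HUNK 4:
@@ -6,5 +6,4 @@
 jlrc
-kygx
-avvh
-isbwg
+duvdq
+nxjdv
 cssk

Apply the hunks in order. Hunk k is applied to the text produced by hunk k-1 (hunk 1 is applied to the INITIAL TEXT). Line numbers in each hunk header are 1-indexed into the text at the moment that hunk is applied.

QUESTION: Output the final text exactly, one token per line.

Answer: omdk
hfwu
vtjas
syfdm
frf
jlrc
duvdq
nxjdv
cssk
bfwx
ejkgp
rpv
itk
eaiz

Derivation:
Hunk 1: at line 5 remove [ipiu] add [avvh] -> 13 lines: omdk hfwu yxqq sbg qvlky avvh isbwg cssk bfwx ejkgp rpv itk eaiz
Hunk 2: at line 4 remove [qvlky] add [jlrc,kygx] -> 14 lines: omdk hfwu yxqq sbg jlrc kygx avvh isbwg cssk bfwx ejkgp rpv itk eaiz
Hunk 3: at line 1 remove [yxqq,sbg] add [vtjas,syfdm,frf] -> 15 lines: omdk hfwu vtjas syfdm frf jlrc kygx avvh isbwg cssk bfwx ejkgp rpv itk eaiz
Hunk 4: at line 6 remove [kygx,avvh,isbwg] add [duvdq,nxjdv] -> 14 lines: omdk hfwu vtjas syfdm frf jlrc duvdq nxjdv cssk bfwx ejkgp rpv itk eaiz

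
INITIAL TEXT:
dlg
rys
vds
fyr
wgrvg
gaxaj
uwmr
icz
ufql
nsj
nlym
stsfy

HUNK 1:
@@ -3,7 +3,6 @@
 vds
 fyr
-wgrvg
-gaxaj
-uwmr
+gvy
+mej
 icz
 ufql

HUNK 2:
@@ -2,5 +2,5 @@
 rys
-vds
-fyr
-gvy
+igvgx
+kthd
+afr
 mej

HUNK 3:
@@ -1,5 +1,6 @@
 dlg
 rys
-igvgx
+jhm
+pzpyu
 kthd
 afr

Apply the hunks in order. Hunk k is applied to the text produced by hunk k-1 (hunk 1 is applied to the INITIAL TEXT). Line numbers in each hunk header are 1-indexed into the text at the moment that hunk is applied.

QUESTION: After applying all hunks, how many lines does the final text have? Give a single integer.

Answer: 12

Derivation:
Hunk 1: at line 3 remove [wgrvg,gaxaj,uwmr] add [gvy,mej] -> 11 lines: dlg rys vds fyr gvy mej icz ufql nsj nlym stsfy
Hunk 2: at line 2 remove [vds,fyr,gvy] add [igvgx,kthd,afr] -> 11 lines: dlg rys igvgx kthd afr mej icz ufql nsj nlym stsfy
Hunk 3: at line 1 remove [igvgx] add [jhm,pzpyu] -> 12 lines: dlg rys jhm pzpyu kthd afr mej icz ufql nsj nlym stsfy
Final line count: 12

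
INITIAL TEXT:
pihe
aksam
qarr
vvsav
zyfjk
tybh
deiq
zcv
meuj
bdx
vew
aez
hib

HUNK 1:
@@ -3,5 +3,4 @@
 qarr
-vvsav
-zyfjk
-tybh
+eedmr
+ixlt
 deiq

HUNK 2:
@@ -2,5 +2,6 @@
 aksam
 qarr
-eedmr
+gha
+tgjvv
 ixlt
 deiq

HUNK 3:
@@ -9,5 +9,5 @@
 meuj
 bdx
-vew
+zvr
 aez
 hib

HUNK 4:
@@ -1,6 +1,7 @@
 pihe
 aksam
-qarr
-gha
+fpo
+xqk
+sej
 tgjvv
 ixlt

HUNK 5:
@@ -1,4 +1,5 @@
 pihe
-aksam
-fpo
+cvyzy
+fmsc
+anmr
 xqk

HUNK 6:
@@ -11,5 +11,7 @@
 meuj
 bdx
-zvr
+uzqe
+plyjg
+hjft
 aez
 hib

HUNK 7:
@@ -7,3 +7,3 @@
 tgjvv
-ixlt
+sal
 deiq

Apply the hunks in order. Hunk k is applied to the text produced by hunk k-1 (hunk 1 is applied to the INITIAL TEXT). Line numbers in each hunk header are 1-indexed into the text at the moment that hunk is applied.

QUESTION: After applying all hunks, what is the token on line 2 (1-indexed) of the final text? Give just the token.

Hunk 1: at line 3 remove [vvsav,zyfjk,tybh] add [eedmr,ixlt] -> 12 lines: pihe aksam qarr eedmr ixlt deiq zcv meuj bdx vew aez hib
Hunk 2: at line 2 remove [eedmr] add [gha,tgjvv] -> 13 lines: pihe aksam qarr gha tgjvv ixlt deiq zcv meuj bdx vew aez hib
Hunk 3: at line 9 remove [vew] add [zvr] -> 13 lines: pihe aksam qarr gha tgjvv ixlt deiq zcv meuj bdx zvr aez hib
Hunk 4: at line 1 remove [qarr,gha] add [fpo,xqk,sej] -> 14 lines: pihe aksam fpo xqk sej tgjvv ixlt deiq zcv meuj bdx zvr aez hib
Hunk 5: at line 1 remove [aksam,fpo] add [cvyzy,fmsc,anmr] -> 15 lines: pihe cvyzy fmsc anmr xqk sej tgjvv ixlt deiq zcv meuj bdx zvr aez hib
Hunk 6: at line 11 remove [zvr] add [uzqe,plyjg,hjft] -> 17 lines: pihe cvyzy fmsc anmr xqk sej tgjvv ixlt deiq zcv meuj bdx uzqe plyjg hjft aez hib
Hunk 7: at line 7 remove [ixlt] add [sal] -> 17 lines: pihe cvyzy fmsc anmr xqk sej tgjvv sal deiq zcv meuj bdx uzqe plyjg hjft aez hib
Final line 2: cvyzy

Answer: cvyzy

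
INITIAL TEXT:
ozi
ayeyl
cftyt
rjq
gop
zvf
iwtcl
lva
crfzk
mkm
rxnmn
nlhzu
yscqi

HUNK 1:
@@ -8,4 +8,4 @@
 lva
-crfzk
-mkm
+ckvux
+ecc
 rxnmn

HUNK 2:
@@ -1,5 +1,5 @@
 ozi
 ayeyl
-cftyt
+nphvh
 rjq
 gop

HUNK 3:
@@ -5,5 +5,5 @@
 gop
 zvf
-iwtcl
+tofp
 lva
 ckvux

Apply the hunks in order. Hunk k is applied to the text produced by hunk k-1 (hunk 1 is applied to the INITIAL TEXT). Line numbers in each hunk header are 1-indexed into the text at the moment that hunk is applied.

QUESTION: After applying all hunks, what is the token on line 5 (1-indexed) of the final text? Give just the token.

Hunk 1: at line 8 remove [crfzk,mkm] add [ckvux,ecc] -> 13 lines: ozi ayeyl cftyt rjq gop zvf iwtcl lva ckvux ecc rxnmn nlhzu yscqi
Hunk 2: at line 1 remove [cftyt] add [nphvh] -> 13 lines: ozi ayeyl nphvh rjq gop zvf iwtcl lva ckvux ecc rxnmn nlhzu yscqi
Hunk 3: at line 5 remove [iwtcl] add [tofp] -> 13 lines: ozi ayeyl nphvh rjq gop zvf tofp lva ckvux ecc rxnmn nlhzu yscqi
Final line 5: gop

Answer: gop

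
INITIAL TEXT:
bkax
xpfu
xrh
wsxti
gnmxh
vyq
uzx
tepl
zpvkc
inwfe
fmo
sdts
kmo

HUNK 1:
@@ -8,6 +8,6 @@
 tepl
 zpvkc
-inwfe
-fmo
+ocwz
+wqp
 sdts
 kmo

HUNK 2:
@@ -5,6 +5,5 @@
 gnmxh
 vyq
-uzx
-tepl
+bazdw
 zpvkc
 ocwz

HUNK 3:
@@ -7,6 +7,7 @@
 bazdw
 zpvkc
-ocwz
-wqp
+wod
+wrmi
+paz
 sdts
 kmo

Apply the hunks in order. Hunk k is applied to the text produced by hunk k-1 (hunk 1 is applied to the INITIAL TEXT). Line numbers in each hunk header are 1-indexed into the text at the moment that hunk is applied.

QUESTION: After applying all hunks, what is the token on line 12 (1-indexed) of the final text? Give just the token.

Hunk 1: at line 8 remove [inwfe,fmo] add [ocwz,wqp] -> 13 lines: bkax xpfu xrh wsxti gnmxh vyq uzx tepl zpvkc ocwz wqp sdts kmo
Hunk 2: at line 5 remove [uzx,tepl] add [bazdw] -> 12 lines: bkax xpfu xrh wsxti gnmxh vyq bazdw zpvkc ocwz wqp sdts kmo
Hunk 3: at line 7 remove [ocwz,wqp] add [wod,wrmi,paz] -> 13 lines: bkax xpfu xrh wsxti gnmxh vyq bazdw zpvkc wod wrmi paz sdts kmo
Final line 12: sdts

Answer: sdts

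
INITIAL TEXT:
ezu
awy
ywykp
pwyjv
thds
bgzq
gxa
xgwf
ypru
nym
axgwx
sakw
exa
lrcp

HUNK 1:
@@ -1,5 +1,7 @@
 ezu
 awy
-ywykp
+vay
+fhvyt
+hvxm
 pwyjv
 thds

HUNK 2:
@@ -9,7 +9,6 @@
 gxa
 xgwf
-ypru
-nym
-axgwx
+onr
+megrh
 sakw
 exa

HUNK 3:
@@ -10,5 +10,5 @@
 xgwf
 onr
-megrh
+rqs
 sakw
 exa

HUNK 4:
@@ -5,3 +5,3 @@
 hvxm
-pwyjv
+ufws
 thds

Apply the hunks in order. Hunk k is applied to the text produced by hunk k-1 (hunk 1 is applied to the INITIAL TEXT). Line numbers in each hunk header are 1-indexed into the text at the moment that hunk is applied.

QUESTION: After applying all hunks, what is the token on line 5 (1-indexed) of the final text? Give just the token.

Answer: hvxm

Derivation:
Hunk 1: at line 1 remove [ywykp] add [vay,fhvyt,hvxm] -> 16 lines: ezu awy vay fhvyt hvxm pwyjv thds bgzq gxa xgwf ypru nym axgwx sakw exa lrcp
Hunk 2: at line 9 remove [ypru,nym,axgwx] add [onr,megrh] -> 15 lines: ezu awy vay fhvyt hvxm pwyjv thds bgzq gxa xgwf onr megrh sakw exa lrcp
Hunk 3: at line 10 remove [megrh] add [rqs] -> 15 lines: ezu awy vay fhvyt hvxm pwyjv thds bgzq gxa xgwf onr rqs sakw exa lrcp
Hunk 4: at line 5 remove [pwyjv] add [ufws] -> 15 lines: ezu awy vay fhvyt hvxm ufws thds bgzq gxa xgwf onr rqs sakw exa lrcp
Final line 5: hvxm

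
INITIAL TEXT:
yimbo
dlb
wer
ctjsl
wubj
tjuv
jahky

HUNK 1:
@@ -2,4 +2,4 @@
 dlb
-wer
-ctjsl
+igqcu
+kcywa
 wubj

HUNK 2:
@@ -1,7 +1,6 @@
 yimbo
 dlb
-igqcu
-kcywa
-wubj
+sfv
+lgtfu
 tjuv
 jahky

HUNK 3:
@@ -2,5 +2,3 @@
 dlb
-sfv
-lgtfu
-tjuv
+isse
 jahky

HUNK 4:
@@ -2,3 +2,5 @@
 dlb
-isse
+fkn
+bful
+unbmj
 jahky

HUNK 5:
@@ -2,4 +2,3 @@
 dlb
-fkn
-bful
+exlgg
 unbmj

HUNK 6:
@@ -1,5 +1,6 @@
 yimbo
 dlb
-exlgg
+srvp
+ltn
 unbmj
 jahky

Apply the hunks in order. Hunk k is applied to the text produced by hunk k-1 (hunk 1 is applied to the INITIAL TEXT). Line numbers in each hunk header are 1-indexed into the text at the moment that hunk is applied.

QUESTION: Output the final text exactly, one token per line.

Answer: yimbo
dlb
srvp
ltn
unbmj
jahky

Derivation:
Hunk 1: at line 2 remove [wer,ctjsl] add [igqcu,kcywa] -> 7 lines: yimbo dlb igqcu kcywa wubj tjuv jahky
Hunk 2: at line 1 remove [igqcu,kcywa,wubj] add [sfv,lgtfu] -> 6 lines: yimbo dlb sfv lgtfu tjuv jahky
Hunk 3: at line 2 remove [sfv,lgtfu,tjuv] add [isse] -> 4 lines: yimbo dlb isse jahky
Hunk 4: at line 2 remove [isse] add [fkn,bful,unbmj] -> 6 lines: yimbo dlb fkn bful unbmj jahky
Hunk 5: at line 2 remove [fkn,bful] add [exlgg] -> 5 lines: yimbo dlb exlgg unbmj jahky
Hunk 6: at line 1 remove [exlgg] add [srvp,ltn] -> 6 lines: yimbo dlb srvp ltn unbmj jahky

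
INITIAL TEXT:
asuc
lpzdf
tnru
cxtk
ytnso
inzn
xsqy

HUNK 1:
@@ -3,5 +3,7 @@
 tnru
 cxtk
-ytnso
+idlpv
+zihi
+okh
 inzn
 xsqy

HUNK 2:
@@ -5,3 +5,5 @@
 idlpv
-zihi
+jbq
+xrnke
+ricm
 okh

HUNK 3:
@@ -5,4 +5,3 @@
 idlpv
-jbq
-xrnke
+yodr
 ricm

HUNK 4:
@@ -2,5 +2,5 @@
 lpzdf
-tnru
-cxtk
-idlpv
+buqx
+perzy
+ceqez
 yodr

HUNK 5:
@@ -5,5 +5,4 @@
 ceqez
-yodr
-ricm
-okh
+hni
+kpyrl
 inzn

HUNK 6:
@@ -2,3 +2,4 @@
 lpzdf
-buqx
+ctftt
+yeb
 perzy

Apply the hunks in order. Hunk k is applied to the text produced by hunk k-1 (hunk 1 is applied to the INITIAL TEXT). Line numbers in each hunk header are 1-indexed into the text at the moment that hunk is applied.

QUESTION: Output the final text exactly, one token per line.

Hunk 1: at line 3 remove [ytnso] add [idlpv,zihi,okh] -> 9 lines: asuc lpzdf tnru cxtk idlpv zihi okh inzn xsqy
Hunk 2: at line 5 remove [zihi] add [jbq,xrnke,ricm] -> 11 lines: asuc lpzdf tnru cxtk idlpv jbq xrnke ricm okh inzn xsqy
Hunk 3: at line 5 remove [jbq,xrnke] add [yodr] -> 10 lines: asuc lpzdf tnru cxtk idlpv yodr ricm okh inzn xsqy
Hunk 4: at line 2 remove [tnru,cxtk,idlpv] add [buqx,perzy,ceqez] -> 10 lines: asuc lpzdf buqx perzy ceqez yodr ricm okh inzn xsqy
Hunk 5: at line 5 remove [yodr,ricm,okh] add [hni,kpyrl] -> 9 lines: asuc lpzdf buqx perzy ceqez hni kpyrl inzn xsqy
Hunk 6: at line 2 remove [buqx] add [ctftt,yeb] -> 10 lines: asuc lpzdf ctftt yeb perzy ceqez hni kpyrl inzn xsqy

Answer: asuc
lpzdf
ctftt
yeb
perzy
ceqez
hni
kpyrl
inzn
xsqy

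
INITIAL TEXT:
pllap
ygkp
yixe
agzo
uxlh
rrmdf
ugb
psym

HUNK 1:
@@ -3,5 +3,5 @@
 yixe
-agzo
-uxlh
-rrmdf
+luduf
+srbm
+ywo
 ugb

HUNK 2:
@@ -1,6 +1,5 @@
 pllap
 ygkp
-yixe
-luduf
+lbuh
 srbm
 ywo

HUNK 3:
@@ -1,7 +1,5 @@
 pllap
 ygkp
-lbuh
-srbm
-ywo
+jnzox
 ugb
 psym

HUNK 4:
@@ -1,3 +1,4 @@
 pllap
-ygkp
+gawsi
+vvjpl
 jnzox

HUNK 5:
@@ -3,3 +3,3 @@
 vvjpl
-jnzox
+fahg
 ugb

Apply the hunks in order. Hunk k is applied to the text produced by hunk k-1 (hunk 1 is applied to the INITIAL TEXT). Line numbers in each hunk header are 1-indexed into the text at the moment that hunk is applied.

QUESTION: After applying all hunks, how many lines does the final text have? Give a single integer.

Hunk 1: at line 3 remove [agzo,uxlh,rrmdf] add [luduf,srbm,ywo] -> 8 lines: pllap ygkp yixe luduf srbm ywo ugb psym
Hunk 2: at line 1 remove [yixe,luduf] add [lbuh] -> 7 lines: pllap ygkp lbuh srbm ywo ugb psym
Hunk 3: at line 1 remove [lbuh,srbm,ywo] add [jnzox] -> 5 lines: pllap ygkp jnzox ugb psym
Hunk 4: at line 1 remove [ygkp] add [gawsi,vvjpl] -> 6 lines: pllap gawsi vvjpl jnzox ugb psym
Hunk 5: at line 3 remove [jnzox] add [fahg] -> 6 lines: pllap gawsi vvjpl fahg ugb psym
Final line count: 6

Answer: 6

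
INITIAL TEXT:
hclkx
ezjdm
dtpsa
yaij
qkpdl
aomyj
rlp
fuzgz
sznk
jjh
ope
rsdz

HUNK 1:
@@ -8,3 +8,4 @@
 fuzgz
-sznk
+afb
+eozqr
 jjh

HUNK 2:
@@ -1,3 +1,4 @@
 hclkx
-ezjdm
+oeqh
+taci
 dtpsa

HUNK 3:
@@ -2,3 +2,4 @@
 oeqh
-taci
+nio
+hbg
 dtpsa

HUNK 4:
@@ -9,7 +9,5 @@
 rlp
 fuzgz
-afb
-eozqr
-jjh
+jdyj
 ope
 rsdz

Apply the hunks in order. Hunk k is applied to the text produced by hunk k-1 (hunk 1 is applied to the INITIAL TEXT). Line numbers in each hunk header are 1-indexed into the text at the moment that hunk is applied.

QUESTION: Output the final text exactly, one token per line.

Hunk 1: at line 8 remove [sznk] add [afb,eozqr] -> 13 lines: hclkx ezjdm dtpsa yaij qkpdl aomyj rlp fuzgz afb eozqr jjh ope rsdz
Hunk 2: at line 1 remove [ezjdm] add [oeqh,taci] -> 14 lines: hclkx oeqh taci dtpsa yaij qkpdl aomyj rlp fuzgz afb eozqr jjh ope rsdz
Hunk 3: at line 2 remove [taci] add [nio,hbg] -> 15 lines: hclkx oeqh nio hbg dtpsa yaij qkpdl aomyj rlp fuzgz afb eozqr jjh ope rsdz
Hunk 4: at line 9 remove [afb,eozqr,jjh] add [jdyj] -> 13 lines: hclkx oeqh nio hbg dtpsa yaij qkpdl aomyj rlp fuzgz jdyj ope rsdz

Answer: hclkx
oeqh
nio
hbg
dtpsa
yaij
qkpdl
aomyj
rlp
fuzgz
jdyj
ope
rsdz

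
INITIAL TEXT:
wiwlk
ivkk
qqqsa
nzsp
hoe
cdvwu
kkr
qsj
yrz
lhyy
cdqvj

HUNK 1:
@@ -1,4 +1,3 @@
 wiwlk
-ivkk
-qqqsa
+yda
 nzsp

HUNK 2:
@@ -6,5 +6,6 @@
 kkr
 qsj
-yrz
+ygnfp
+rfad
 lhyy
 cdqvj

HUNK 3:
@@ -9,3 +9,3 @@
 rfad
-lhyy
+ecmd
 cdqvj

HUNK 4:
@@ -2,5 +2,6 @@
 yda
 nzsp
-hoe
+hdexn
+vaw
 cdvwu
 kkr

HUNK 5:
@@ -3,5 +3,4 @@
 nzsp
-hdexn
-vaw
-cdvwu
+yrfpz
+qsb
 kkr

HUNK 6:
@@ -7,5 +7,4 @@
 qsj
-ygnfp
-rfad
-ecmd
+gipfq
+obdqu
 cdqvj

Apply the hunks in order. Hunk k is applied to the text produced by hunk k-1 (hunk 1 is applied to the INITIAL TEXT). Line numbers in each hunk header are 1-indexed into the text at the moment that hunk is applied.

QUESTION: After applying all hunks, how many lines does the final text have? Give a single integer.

Hunk 1: at line 1 remove [ivkk,qqqsa] add [yda] -> 10 lines: wiwlk yda nzsp hoe cdvwu kkr qsj yrz lhyy cdqvj
Hunk 2: at line 6 remove [yrz] add [ygnfp,rfad] -> 11 lines: wiwlk yda nzsp hoe cdvwu kkr qsj ygnfp rfad lhyy cdqvj
Hunk 3: at line 9 remove [lhyy] add [ecmd] -> 11 lines: wiwlk yda nzsp hoe cdvwu kkr qsj ygnfp rfad ecmd cdqvj
Hunk 4: at line 2 remove [hoe] add [hdexn,vaw] -> 12 lines: wiwlk yda nzsp hdexn vaw cdvwu kkr qsj ygnfp rfad ecmd cdqvj
Hunk 5: at line 3 remove [hdexn,vaw,cdvwu] add [yrfpz,qsb] -> 11 lines: wiwlk yda nzsp yrfpz qsb kkr qsj ygnfp rfad ecmd cdqvj
Hunk 6: at line 7 remove [ygnfp,rfad,ecmd] add [gipfq,obdqu] -> 10 lines: wiwlk yda nzsp yrfpz qsb kkr qsj gipfq obdqu cdqvj
Final line count: 10

Answer: 10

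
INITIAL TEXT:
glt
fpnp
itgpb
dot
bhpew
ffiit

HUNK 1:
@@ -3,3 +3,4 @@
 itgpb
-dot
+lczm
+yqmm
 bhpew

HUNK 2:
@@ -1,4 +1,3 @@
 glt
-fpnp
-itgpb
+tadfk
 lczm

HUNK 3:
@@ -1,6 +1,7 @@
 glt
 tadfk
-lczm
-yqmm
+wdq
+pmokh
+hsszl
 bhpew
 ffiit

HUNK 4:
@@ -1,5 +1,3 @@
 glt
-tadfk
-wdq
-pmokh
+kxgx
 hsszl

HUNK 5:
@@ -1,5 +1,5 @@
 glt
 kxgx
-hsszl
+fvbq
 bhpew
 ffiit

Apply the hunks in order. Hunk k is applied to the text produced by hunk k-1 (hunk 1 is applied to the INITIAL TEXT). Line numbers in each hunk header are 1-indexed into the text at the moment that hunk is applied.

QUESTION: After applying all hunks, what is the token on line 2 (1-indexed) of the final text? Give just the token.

Hunk 1: at line 3 remove [dot] add [lczm,yqmm] -> 7 lines: glt fpnp itgpb lczm yqmm bhpew ffiit
Hunk 2: at line 1 remove [fpnp,itgpb] add [tadfk] -> 6 lines: glt tadfk lczm yqmm bhpew ffiit
Hunk 3: at line 1 remove [lczm,yqmm] add [wdq,pmokh,hsszl] -> 7 lines: glt tadfk wdq pmokh hsszl bhpew ffiit
Hunk 4: at line 1 remove [tadfk,wdq,pmokh] add [kxgx] -> 5 lines: glt kxgx hsszl bhpew ffiit
Hunk 5: at line 1 remove [hsszl] add [fvbq] -> 5 lines: glt kxgx fvbq bhpew ffiit
Final line 2: kxgx

Answer: kxgx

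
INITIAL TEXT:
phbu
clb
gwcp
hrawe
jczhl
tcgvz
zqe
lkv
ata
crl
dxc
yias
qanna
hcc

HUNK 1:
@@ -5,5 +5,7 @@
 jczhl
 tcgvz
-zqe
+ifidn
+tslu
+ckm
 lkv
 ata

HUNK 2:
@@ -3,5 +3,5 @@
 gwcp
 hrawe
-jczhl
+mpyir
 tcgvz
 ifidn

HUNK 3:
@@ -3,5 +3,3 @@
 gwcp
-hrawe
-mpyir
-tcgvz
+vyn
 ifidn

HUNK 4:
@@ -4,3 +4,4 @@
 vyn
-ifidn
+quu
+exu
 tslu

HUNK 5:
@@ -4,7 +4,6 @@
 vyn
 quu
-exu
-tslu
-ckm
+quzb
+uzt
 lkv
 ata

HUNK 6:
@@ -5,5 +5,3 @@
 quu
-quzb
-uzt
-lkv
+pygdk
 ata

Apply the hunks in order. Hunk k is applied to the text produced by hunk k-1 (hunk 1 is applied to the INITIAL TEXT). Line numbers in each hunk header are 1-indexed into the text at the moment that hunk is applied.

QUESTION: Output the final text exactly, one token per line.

Hunk 1: at line 5 remove [zqe] add [ifidn,tslu,ckm] -> 16 lines: phbu clb gwcp hrawe jczhl tcgvz ifidn tslu ckm lkv ata crl dxc yias qanna hcc
Hunk 2: at line 3 remove [jczhl] add [mpyir] -> 16 lines: phbu clb gwcp hrawe mpyir tcgvz ifidn tslu ckm lkv ata crl dxc yias qanna hcc
Hunk 3: at line 3 remove [hrawe,mpyir,tcgvz] add [vyn] -> 14 lines: phbu clb gwcp vyn ifidn tslu ckm lkv ata crl dxc yias qanna hcc
Hunk 4: at line 4 remove [ifidn] add [quu,exu] -> 15 lines: phbu clb gwcp vyn quu exu tslu ckm lkv ata crl dxc yias qanna hcc
Hunk 5: at line 4 remove [exu,tslu,ckm] add [quzb,uzt] -> 14 lines: phbu clb gwcp vyn quu quzb uzt lkv ata crl dxc yias qanna hcc
Hunk 6: at line 5 remove [quzb,uzt,lkv] add [pygdk] -> 12 lines: phbu clb gwcp vyn quu pygdk ata crl dxc yias qanna hcc

Answer: phbu
clb
gwcp
vyn
quu
pygdk
ata
crl
dxc
yias
qanna
hcc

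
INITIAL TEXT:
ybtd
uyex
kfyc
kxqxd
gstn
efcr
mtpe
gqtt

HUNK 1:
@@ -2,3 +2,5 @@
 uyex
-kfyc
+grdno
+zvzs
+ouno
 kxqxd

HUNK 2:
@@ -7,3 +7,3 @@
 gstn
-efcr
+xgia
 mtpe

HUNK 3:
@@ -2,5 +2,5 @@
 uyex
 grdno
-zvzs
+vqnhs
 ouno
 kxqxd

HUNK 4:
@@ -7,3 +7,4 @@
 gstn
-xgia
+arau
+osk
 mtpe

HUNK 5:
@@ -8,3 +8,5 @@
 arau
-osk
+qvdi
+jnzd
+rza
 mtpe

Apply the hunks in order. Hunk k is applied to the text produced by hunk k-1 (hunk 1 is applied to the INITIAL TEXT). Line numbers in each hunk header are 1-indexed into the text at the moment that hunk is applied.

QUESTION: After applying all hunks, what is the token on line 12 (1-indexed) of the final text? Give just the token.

Hunk 1: at line 2 remove [kfyc] add [grdno,zvzs,ouno] -> 10 lines: ybtd uyex grdno zvzs ouno kxqxd gstn efcr mtpe gqtt
Hunk 2: at line 7 remove [efcr] add [xgia] -> 10 lines: ybtd uyex grdno zvzs ouno kxqxd gstn xgia mtpe gqtt
Hunk 3: at line 2 remove [zvzs] add [vqnhs] -> 10 lines: ybtd uyex grdno vqnhs ouno kxqxd gstn xgia mtpe gqtt
Hunk 4: at line 7 remove [xgia] add [arau,osk] -> 11 lines: ybtd uyex grdno vqnhs ouno kxqxd gstn arau osk mtpe gqtt
Hunk 5: at line 8 remove [osk] add [qvdi,jnzd,rza] -> 13 lines: ybtd uyex grdno vqnhs ouno kxqxd gstn arau qvdi jnzd rza mtpe gqtt
Final line 12: mtpe

Answer: mtpe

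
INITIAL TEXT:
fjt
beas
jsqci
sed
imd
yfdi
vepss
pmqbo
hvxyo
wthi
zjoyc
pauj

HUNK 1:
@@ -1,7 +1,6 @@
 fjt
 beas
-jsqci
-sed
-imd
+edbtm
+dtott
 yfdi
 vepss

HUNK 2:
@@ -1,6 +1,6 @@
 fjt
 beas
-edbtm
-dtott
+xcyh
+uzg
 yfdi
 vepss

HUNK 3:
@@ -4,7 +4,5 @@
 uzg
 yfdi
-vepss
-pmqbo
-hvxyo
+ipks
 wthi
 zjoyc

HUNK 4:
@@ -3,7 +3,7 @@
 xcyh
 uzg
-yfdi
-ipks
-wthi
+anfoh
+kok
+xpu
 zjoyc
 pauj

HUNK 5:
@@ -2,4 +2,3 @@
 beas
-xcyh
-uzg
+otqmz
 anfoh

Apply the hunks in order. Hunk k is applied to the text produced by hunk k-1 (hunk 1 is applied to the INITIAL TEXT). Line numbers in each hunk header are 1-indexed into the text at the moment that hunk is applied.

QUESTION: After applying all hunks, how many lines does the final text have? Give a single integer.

Hunk 1: at line 1 remove [jsqci,sed,imd] add [edbtm,dtott] -> 11 lines: fjt beas edbtm dtott yfdi vepss pmqbo hvxyo wthi zjoyc pauj
Hunk 2: at line 1 remove [edbtm,dtott] add [xcyh,uzg] -> 11 lines: fjt beas xcyh uzg yfdi vepss pmqbo hvxyo wthi zjoyc pauj
Hunk 3: at line 4 remove [vepss,pmqbo,hvxyo] add [ipks] -> 9 lines: fjt beas xcyh uzg yfdi ipks wthi zjoyc pauj
Hunk 4: at line 3 remove [yfdi,ipks,wthi] add [anfoh,kok,xpu] -> 9 lines: fjt beas xcyh uzg anfoh kok xpu zjoyc pauj
Hunk 5: at line 2 remove [xcyh,uzg] add [otqmz] -> 8 lines: fjt beas otqmz anfoh kok xpu zjoyc pauj
Final line count: 8

Answer: 8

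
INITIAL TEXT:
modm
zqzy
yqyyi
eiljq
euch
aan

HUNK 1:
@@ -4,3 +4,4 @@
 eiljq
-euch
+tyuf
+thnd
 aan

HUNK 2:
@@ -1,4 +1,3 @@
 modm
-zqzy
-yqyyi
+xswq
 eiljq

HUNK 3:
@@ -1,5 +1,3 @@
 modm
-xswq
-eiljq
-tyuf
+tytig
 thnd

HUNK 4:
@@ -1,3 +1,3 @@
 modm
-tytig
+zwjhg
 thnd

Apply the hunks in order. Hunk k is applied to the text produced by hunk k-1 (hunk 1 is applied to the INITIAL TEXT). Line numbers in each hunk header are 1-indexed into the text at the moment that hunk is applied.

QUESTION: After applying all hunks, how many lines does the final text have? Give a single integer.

Answer: 4

Derivation:
Hunk 1: at line 4 remove [euch] add [tyuf,thnd] -> 7 lines: modm zqzy yqyyi eiljq tyuf thnd aan
Hunk 2: at line 1 remove [zqzy,yqyyi] add [xswq] -> 6 lines: modm xswq eiljq tyuf thnd aan
Hunk 3: at line 1 remove [xswq,eiljq,tyuf] add [tytig] -> 4 lines: modm tytig thnd aan
Hunk 4: at line 1 remove [tytig] add [zwjhg] -> 4 lines: modm zwjhg thnd aan
Final line count: 4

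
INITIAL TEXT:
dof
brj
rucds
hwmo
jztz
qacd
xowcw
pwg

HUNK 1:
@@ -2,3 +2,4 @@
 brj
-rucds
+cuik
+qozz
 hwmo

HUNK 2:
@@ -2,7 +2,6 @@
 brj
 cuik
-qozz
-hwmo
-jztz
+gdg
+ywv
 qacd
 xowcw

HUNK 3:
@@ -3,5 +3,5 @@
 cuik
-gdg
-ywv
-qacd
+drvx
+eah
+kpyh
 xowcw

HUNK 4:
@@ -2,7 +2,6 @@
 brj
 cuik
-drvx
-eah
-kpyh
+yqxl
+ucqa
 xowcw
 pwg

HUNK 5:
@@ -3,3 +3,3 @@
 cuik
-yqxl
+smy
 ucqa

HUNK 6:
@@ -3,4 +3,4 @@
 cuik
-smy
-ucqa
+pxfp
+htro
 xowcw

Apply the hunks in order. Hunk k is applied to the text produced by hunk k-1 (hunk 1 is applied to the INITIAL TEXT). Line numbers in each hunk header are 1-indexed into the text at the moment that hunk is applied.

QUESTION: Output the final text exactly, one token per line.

Answer: dof
brj
cuik
pxfp
htro
xowcw
pwg

Derivation:
Hunk 1: at line 2 remove [rucds] add [cuik,qozz] -> 9 lines: dof brj cuik qozz hwmo jztz qacd xowcw pwg
Hunk 2: at line 2 remove [qozz,hwmo,jztz] add [gdg,ywv] -> 8 lines: dof brj cuik gdg ywv qacd xowcw pwg
Hunk 3: at line 3 remove [gdg,ywv,qacd] add [drvx,eah,kpyh] -> 8 lines: dof brj cuik drvx eah kpyh xowcw pwg
Hunk 4: at line 2 remove [drvx,eah,kpyh] add [yqxl,ucqa] -> 7 lines: dof brj cuik yqxl ucqa xowcw pwg
Hunk 5: at line 3 remove [yqxl] add [smy] -> 7 lines: dof brj cuik smy ucqa xowcw pwg
Hunk 6: at line 3 remove [smy,ucqa] add [pxfp,htro] -> 7 lines: dof brj cuik pxfp htro xowcw pwg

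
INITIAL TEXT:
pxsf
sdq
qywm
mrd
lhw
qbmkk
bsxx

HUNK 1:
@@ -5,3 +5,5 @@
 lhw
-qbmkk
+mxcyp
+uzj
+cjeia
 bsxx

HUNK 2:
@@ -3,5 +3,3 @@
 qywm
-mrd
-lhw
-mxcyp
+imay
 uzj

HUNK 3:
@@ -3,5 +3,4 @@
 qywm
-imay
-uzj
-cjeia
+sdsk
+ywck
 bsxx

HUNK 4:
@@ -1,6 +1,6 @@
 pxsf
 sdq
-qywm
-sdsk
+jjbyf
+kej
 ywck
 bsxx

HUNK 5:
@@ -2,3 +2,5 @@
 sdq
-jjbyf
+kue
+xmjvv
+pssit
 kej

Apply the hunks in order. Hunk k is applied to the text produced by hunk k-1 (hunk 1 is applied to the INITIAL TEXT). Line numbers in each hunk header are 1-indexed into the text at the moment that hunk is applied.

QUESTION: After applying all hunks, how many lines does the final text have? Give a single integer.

Answer: 8

Derivation:
Hunk 1: at line 5 remove [qbmkk] add [mxcyp,uzj,cjeia] -> 9 lines: pxsf sdq qywm mrd lhw mxcyp uzj cjeia bsxx
Hunk 2: at line 3 remove [mrd,lhw,mxcyp] add [imay] -> 7 lines: pxsf sdq qywm imay uzj cjeia bsxx
Hunk 3: at line 3 remove [imay,uzj,cjeia] add [sdsk,ywck] -> 6 lines: pxsf sdq qywm sdsk ywck bsxx
Hunk 4: at line 1 remove [qywm,sdsk] add [jjbyf,kej] -> 6 lines: pxsf sdq jjbyf kej ywck bsxx
Hunk 5: at line 2 remove [jjbyf] add [kue,xmjvv,pssit] -> 8 lines: pxsf sdq kue xmjvv pssit kej ywck bsxx
Final line count: 8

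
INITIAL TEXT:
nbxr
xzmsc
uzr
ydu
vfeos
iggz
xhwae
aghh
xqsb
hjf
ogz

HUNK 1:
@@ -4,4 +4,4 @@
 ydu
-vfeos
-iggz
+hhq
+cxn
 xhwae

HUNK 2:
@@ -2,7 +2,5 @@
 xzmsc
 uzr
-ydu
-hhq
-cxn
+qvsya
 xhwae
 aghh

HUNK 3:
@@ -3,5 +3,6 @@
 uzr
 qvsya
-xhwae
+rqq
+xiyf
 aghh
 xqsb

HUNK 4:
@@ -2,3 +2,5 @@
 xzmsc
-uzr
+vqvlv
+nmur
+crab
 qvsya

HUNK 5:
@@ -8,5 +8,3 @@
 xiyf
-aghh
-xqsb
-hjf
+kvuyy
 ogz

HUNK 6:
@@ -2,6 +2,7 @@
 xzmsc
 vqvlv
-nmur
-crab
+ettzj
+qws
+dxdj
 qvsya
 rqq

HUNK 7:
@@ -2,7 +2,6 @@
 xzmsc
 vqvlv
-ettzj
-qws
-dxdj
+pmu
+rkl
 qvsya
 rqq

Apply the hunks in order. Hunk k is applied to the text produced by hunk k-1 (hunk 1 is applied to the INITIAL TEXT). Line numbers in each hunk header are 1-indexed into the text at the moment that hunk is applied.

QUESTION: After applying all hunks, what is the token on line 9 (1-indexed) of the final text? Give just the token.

Answer: kvuyy

Derivation:
Hunk 1: at line 4 remove [vfeos,iggz] add [hhq,cxn] -> 11 lines: nbxr xzmsc uzr ydu hhq cxn xhwae aghh xqsb hjf ogz
Hunk 2: at line 2 remove [ydu,hhq,cxn] add [qvsya] -> 9 lines: nbxr xzmsc uzr qvsya xhwae aghh xqsb hjf ogz
Hunk 3: at line 3 remove [xhwae] add [rqq,xiyf] -> 10 lines: nbxr xzmsc uzr qvsya rqq xiyf aghh xqsb hjf ogz
Hunk 4: at line 2 remove [uzr] add [vqvlv,nmur,crab] -> 12 lines: nbxr xzmsc vqvlv nmur crab qvsya rqq xiyf aghh xqsb hjf ogz
Hunk 5: at line 8 remove [aghh,xqsb,hjf] add [kvuyy] -> 10 lines: nbxr xzmsc vqvlv nmur crab qvsya rqq xiyf kvuyy ogz
Hunk 6: at line 2 remove [nmur,crab] add [ettzj,qws,dxdj] -> 11 lines: nbxr xzmsc vqvlv ettzj qws dxdj qvsya rqq xiyf kvuyy ogz
Hunk 7: at line 2 remove [ettzj,qws,dxdj] add [pmu,rkl] -> 10 lines: nbxr xzmsc vqvlv pmu rkl qvsya rqq xiyf kvuyy ogz
Final line 9: kvuyy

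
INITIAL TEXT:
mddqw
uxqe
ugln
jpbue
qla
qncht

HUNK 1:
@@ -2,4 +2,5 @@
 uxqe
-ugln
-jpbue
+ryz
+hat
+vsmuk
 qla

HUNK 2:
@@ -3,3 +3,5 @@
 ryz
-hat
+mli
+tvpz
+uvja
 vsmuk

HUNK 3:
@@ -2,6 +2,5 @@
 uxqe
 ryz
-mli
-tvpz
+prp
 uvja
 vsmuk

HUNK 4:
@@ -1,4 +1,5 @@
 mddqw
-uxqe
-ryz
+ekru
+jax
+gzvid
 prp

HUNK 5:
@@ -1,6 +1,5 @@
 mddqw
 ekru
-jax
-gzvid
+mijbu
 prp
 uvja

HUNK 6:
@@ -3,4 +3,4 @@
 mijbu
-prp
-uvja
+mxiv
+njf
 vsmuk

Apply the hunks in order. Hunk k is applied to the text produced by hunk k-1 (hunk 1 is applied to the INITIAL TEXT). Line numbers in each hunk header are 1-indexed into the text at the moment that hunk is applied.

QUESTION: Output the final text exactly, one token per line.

Answer: mddqw
ekru
mijbu
mxiv
njf
vsmuk
qla
qncht

Derivation:
Hunk 1: at line 2 remove [ugln,jpbue] add [ryz,hat,vsmuk] -> 7 lines: mddqw uxqe ryz hat vsmuk qla qncht
Hunk 2: at line 3 remove [hat] add [mli,tvpz,uvja] -> 9 lines: mddqw uxqe ryz mli tvpz uvja vsmuk qla qncht
Hunk 3: at line 2 remove [mli,tvpz] add [prp] -> 8 lines: mddqw uxqe ryz prp uvja vsmuk qla qncht
Hunk 4: at line 1 remove [uxqe,ryz] add [ekru,jax,gzvid] -> 9 lines: mddqw ekru jax gzvid prp uvja vsmuk qla qncht
Hunk 5: at line 1 remove [jax,gzvid] add [mijbu] -> 8 lines: mddqw ekru mijbu prp uvja vsmuk qla qncht
Hunk 6: at line 3 remove [prp,uvja] add [mxiv,njf] -> 8 lines: mddqw ekru mijbu mxiv njf vsmuk qla qncht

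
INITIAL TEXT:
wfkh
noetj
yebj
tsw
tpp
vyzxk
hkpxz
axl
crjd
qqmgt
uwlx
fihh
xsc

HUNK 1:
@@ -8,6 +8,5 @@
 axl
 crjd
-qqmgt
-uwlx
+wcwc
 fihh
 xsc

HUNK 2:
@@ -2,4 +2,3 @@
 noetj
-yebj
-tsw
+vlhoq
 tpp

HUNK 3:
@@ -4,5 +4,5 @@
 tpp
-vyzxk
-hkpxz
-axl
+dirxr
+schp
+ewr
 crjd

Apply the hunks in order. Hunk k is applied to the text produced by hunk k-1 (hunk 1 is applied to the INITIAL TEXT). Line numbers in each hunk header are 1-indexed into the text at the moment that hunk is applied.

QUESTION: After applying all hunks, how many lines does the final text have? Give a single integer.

Answer: 11

Derivation:
Hunk 1: at line 8 remove [qqmgt,uwlx] add [wcwc] -> 12 lines: wfkh noetj yebj tsw tpp vyzxk hkpxz axl crjd wcwc fihh xsc
Hunk 2: at line 2 remove [yebj,tsw] add [vlhoq] -> 11 lines: wfkh noetj vlhoq tpp vyzxk hkpxz axl crjd wcwc fihh xsc
Hunk 3: at line 4 remove [vyzxk,hkpxz,axl] add [dirxr,schp,ewr] -> 11 lines: wfkh noetj vlhoq tpp dirxr schp ewr crjd wcwc fihh xsc
Final line count: 11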